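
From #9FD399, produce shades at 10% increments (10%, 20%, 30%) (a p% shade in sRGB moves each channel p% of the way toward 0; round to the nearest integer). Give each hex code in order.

#8FBE8A, #7FA97A, #6F946B

#9FD399 is rgb(159, 211, 153).
10%: (159 − 15.9 = 143.1→143, 211 − 21.1 = 189.9→190, 153 − 15.3 = 137.7→138) → #8FBE8A
20%: (159 − 31.8 = 127.2→127, 211 − 42.2 = 168.8→169, 153 − 30.6 = 122.4→122) → #7FA97A
30%: (159 − 47.7 = 111.3→111, 211 − 63.3 = 147.7→148, 153 − 45.9 = 107.1→107) → #6F946B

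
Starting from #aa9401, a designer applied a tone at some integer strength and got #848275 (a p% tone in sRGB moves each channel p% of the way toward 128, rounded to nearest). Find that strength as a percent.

#aa9401 is rgb(170, 148, 1); #848275 is rgb(132, 130, 117).
On the B channel (widest range): 117 ≈ 1 + (p/100)(128 − 1), so p ≈ 100×(117 − 1)/(128 − 1) = 11600/127 = 91.34.
p = 91 reproduces all three channels after rounding.

91%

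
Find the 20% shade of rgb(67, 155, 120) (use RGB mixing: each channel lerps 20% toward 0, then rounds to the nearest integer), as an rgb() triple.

A 20% shade moves each channel 20% toward 0:
  R: 67 + 0.2×(0−67) = 67 − 13.4 = 53.6 → 54
  G: 155 + 0.2×(0−155) = 155 − 31 = 124 → 124
  B: 120 + 0.2×(0−120) = 120 − 24 = 96 → 96

rgb(54, 124, 96)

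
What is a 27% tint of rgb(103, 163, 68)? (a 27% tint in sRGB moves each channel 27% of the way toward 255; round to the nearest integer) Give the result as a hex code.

#90bc76

A 27% tint moves each channel 27% toward 255:
  R: 103 + 0.27×(255−103) = 103 + 41.04 = 144.04 → 144
  G: 163 + 0.27×(255−163) = 163 + 24.84 = 187.84 → 188
  B: 68 + 50.49 = 118.49 → 118
rgb(144, 188, 118) = #90bc76.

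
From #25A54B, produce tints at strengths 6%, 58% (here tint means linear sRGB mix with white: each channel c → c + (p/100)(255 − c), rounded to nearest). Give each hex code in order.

#32AA56, #A3D9B3

#25A54B is rgb(37, 165, 75).
6%: (37 + 13.08 = 50.08→50, 165 + 5.4 = 170.4→170, 75 + 10.8 = 85.8→86) → #32AA56
58%: (37 + 126.44 = 163.44→163, 165 + 52.2 = 217.2→217, 75 + 104.4 = 179.4→179) → #A3D9B3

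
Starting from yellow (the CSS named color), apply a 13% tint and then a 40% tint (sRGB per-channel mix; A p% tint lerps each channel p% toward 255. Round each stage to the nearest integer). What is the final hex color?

CSS yellow is rgb(255, 255, 0).
Lerp each channel 13% toward 255:
  R: 255 + 0.13×(255−255) = 255 + 0 = 255 → 255
  G: 255 + 0.13×(255−255) = 255 + 0 = 255 → 255
  B: 0 + 33.15 = 33.15 → 33
After the tint: rgb(255, 255, 33) = #FFFF21.
Per channel, c → c + 0.4(255 − c):
  R: 255 + 0.4×(255−255) = 255 + 0 = 255 → 255
  G: 255 + 0.4×(255−255) = 255 + 0 = 255 → 255
  B: 33 + 88.8 = 121.8 → 122
rgb(255, 255, 122) = #FFFF7A.

#FFFF7A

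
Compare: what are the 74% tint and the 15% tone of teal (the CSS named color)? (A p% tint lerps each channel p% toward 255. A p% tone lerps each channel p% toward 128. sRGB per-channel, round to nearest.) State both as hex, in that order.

#BDDEDE, #138080

CSS teal is rgb(0, 128, 128).
74% tint:
  R: 0 + 0.74×(255−0) = 0 + 188.7 = 188.7 → 189
  G: 128 + 0.74×(255−128) = 128 + 93.98 = 221.98 → 222
  B: 128 + 0.74×(255−128) = 128 + 93.98 = 221.98 → 222
  → #BDDEDE
15% tone:
  R: 0 + 19.2 = 19.2 → 19
  G: 128 + 0.15×(128−128) = 128 + 0 = 128 → 128
  B: 128 + 0.15×(128−128) = 128 + 0 = 128 → 128
  → #138080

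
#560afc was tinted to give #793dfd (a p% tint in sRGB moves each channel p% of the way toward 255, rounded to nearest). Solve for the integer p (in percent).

#560afc is rgb(86, 10, 252); #793dfd is rgb(121, 61, 253).
On the G channel (widest range): 61 ≈ 10 + (p/100)(255 − 10), so p ≈ 100×(61 − 10)/(255 − 10) = 5100/245 = 20.82.
p = 21 reproduces all three channels after rounding.

21%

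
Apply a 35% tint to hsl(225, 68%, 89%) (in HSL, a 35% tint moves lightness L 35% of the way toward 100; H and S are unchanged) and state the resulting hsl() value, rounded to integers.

hsl(225, 68%, 93%)

L moves 35% from 89 toward 100: 89 + 3.85 = 92.85 → 93.
H and S are unchanged.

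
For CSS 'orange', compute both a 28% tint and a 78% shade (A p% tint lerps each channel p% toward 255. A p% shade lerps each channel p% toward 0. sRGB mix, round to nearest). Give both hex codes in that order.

#ffbe47, #382400

CSS orange is rgb(255, 165, 0).
28% tint:
  R: 255 + 0 = 255 → 255
  G: 165 + 0.28×(255−165) = 165 + 25.2 = 190.2 → 190
  B: 0 + 71.4 = 71.4 → 71
  → #ffbe47
78% shade:
  R: 255 − 198.9 = 56.1 → 56
  G: 165 + 0.78×(0−165) = 165 − 128.7 = 36.3 → 36
  B: 0 + 0.78×(0−0) = 0 + 0 = 0 → 0
  → #382400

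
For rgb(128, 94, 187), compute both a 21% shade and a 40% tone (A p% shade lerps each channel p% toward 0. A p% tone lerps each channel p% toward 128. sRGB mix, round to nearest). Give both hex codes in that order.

#654a94, #806ca3

21% shade:
  R: 128 − 26.88 = 101.12 → 101
  G: 94 − 19.74 = 74.26 → 74
  B: 187 − 39.27 = 147.73 → 148
  → #654a94
40% tone:
  R: 128 + 0.4×(128−128) = 128 + 0 = 128 → 128
  G: 94 + 13.6 = 107.6 → 108
  B: 187 + 0.4×(128−187) = 187 − 23.6 = 163.4 → 163
  → #806ca3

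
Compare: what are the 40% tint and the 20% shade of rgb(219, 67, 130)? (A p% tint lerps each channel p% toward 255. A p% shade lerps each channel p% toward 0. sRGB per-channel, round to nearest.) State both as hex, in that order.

#E98EB4, #AF3668

40% tint:
  R: 219 + 14.4 = 233.4 → 233
  G: 67 + 0.4×(255−67) = 67 + 75.2 = 142.2 → 142
  B: 130 + 0.4×(255−130) = 130 + 50 = 180 → 180
  → #E98EB4
20% shade:
  R: 219 + 0.2×(0−219) = 219 − 43.8 = 175.2 → 175
  G: 67 + 0.2×(0−67) = 67 − 13.4 = 53.6 → 54
  B: 130 − 26 = 104 → 104
  → #AF3668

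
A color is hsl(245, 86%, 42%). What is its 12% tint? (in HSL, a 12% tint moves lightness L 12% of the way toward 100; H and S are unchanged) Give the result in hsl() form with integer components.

hsl(245, 86%, 49%)

L moves 12% from 42 toward 100: 42 + 6.96 = 48.96 → 49.
H and S are unchanged.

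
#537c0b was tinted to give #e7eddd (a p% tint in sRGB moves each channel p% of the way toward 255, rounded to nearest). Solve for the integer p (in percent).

#537c0b is rgb(83, 124, 11); #e7eddd is rgb(231, 237, 221).
On the B channel (widest range): 221 ≈ 11 + (p/100)(255 − 11), so p ≈ 100×(221 − 11)/(255 − 11) = 21000/244 = 86.07.
p = 86 reproduces all three channels after rounding.

86%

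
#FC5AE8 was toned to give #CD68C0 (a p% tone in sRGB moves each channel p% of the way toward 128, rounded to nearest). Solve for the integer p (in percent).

38%

#FC5AE8 is rgb(252, 90, 232); #CD68C0 is rgb(205, 104, 192).
On the R channel (widest range): 205 ≈ 252 + (p/100)(128 − 252), so p ≈ 100×(205 − 252)/(128 − 252) = -4700/-124 = 37.90.
p = 38 reproduces all three channels after rounding.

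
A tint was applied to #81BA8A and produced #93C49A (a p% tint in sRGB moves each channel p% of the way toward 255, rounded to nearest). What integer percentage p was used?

#81BA8A is rgb(129, 186, 138); #93C49A is rgb(147, 196, 154).
On the R channel (widest range): 147 ≈ 129 + (p/100)(255 − 129), so p ≈ 100×(147 − 129)/(255 − 129) = 1800/126 = 14.29.
p = 14 reproduces all three channels after rounding.

14%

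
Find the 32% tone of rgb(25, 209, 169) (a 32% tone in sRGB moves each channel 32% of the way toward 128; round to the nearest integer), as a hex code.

#3AB79C

A 32% tone moves each channel 32% toward 128:
  R: 25 + 0.32×(128−25) = 25 + 32.96 = 57.96 → 58
  G: 209 − 25.92 = 183.08 → 183
  B: 169 + 0.32×(128−169) = 169 − 13.12 = 155.88 → 156
rgb(58, 183, 156) = #3AB79C.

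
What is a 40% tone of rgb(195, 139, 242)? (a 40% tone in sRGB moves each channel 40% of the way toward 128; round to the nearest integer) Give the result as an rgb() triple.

rgb(168, 135, 196)

Per channel, c → c + 0.4(128 − c):
  R: 195 + 0.4×(128−195) = 195 − 26.8 = 168.2 → 168
  G: 139 − 4.4 = 134.6 → 135
  B: 242 + 0.4×(128−242) = 242 − 45.6 = 196.4 → 196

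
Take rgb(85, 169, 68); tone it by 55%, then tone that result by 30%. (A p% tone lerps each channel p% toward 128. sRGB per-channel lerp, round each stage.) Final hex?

Per channel, c → c + 0.55(128 − c):
  R: 85 + 0.55×(128−85) = 85 + 23.65 = 108.65 → 109
  G: 169 − 22.55 = 146.45 → 146
  B: 68 + 0.55×(128−68) = 68 + 33 = 101 → 101
After the tone: rgb(109, 146, 101) = #6D9265.
Per channel, c → c + 0.3(128 − c):
  R: 109 + 5.7 = 114.7 → 115
  G: 146 − 5.4 = 140.6 → 141
  B: 101 + 0.3×(128−101) = 101 + 8.1 = 109.1 → 109
rgb(115, 141, 109) = #738D6D.

#738D6D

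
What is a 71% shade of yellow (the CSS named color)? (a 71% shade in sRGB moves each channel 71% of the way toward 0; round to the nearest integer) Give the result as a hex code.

#4A4A00

CSS yellow is rgb(255, 255, 0).
A 71% shade moves each channel 71% toward 0:
  R: 255 + 0.71×(0−255) = 255 − 181.05 = 73.95 → 74
  G: 255 − 181.05 = 73.95 → 74
  B: 0 + 0 = 0 → 0
rgb(74, 74, 0) = #4A4A00.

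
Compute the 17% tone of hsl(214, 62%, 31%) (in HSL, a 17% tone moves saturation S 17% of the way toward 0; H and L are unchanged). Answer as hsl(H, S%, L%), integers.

hsl(214, 51%, 31%)

S moves 17% from 62 toward 0: 62 − 10.54 = 51.46 → 51.
H and L are unchanged.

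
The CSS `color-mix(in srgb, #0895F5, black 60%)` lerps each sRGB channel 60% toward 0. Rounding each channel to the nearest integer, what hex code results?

#0895F5 is rgb(8, 149, 245).
Per channel, c → c + 0.6(0 − c):
  R: 8 + 0.6×(0−8) = 8 − 4.8 = 3.2 → 3
  G: 149 + 0.6×(0−149) = 149 − 89.4 = 59.6 → 60
  B: 245 + 0.6×(0−245) = 245 − 147 = 98 → 98
rgb(3, 60, 98) = #033C62.

#033C62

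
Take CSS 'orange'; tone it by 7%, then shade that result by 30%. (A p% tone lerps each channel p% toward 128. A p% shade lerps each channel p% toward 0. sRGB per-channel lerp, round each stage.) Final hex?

CSS orange is rgb(255, 165, 0).
Per channel, c → c + 0.07(128 − c):
  R: 255 + 0.07×(128−255) = 255 − 8.89 = 246.11 → 246
  G: 165 + 0.07×(128−165) = 165 − 2.59 = 162.41 → 162
  B: 0 + 0.07×(128−0) = 0 + 8.96 = 8.96 → 9
After the tone: rgb(246, 162, 9) = #F6A209.
A 30% shade moves each channel 30% toward 0:
  R: 246 + 0.3×(0−246) = 246 − 73.8 = 172.2 → 172
  G: 162 − 48.6 = 113.4 → 113
  B: 9 − 2.7 = 6.3 → 6
rgb(172, 113, 6) = #AC7106.

#AC7106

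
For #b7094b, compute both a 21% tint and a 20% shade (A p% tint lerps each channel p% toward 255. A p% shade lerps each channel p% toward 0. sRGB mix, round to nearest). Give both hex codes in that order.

#b7094b is rgb(183, 9, 75).
21% tint:
  R: 183 + 0.21×(255−183) = 183 + 15.12 = 198.12 → 198
  G: 9 + 51.66 = 60.66 → 61
  B: 75 + 0.21×(255−75) = 75 + 37.8 = 112.8 → 113
  → #c63d71
20% shade:
  R: 183 + 0.2×(0−183) = 183 − 36.6 = 146.4 → 146
  G: 9 + 0.2×(0−9) = 9 − 1.8 = 7.2 → 7
  B: 75 + 0.2×(0−75) = 75 − 15 = 60 → 60
  → #92073c

#c63d71, #92073c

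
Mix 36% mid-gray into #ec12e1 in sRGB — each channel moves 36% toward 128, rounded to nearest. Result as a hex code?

#ec12e1 is rgb(236, 18, 225).
Lerp each channel 36% toward 128:
  R: 236 − 38.88 = 197.12 → 197
  G: 18 + 39.6 = 57.6 → 58
  B: 225 + 0.36×(128−225) = 225 − 34.92 = 190.08 → 190
rgb(197, 58, 190) = #c53abe.

#c53abe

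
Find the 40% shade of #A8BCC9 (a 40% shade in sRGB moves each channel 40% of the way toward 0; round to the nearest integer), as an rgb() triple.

rgb(101, 113, 121)

#A8BCC9 is rgb(168, 188, 201).
Lerp each channel 40% toward 0:
  R: 168 + 0.4×(0−168) = 168 − 67.2 = 100.8 → 101
  G: 188 + 0.4×(0−188) = 188 − 75.2 = 112.8 → 113
  B: 201 − 80.4 = 120.6 → 121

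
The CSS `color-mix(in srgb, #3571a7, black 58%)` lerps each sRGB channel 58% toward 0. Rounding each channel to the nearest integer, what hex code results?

#162f46

#3571a7 is rgb(53, 113, 167).
Per channel, c → c + 0.58(0 − c):
  R: 53 − 30.74 = 22.26 → 22
  G: 113 + 0.58×(0−113) = 113 − 65.54 = 47.46 → 47
  B: 167 + 0.58×(0−167) = 167 − 96.86 = 70.14 → 70
rgb(22, 47, 70) = #162f46.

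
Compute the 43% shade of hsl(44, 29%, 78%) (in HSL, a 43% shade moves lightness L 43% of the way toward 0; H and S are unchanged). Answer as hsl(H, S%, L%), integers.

L moves 43% from 78 toward 0: 78 − 33.54 = 44.46 → 44.
H and S are unchanged.

hsl(44, 29%, 44%)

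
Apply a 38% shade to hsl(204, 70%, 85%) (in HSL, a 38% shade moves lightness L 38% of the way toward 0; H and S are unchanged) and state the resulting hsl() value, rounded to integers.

L moves 38% from 85 toward 0: 85 − 32.3 = 52.7 → 53.
H and S are unchanged.

hsl(204, 70%, 53%)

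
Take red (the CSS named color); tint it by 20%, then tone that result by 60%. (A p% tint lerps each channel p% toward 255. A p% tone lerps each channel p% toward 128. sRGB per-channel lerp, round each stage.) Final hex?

#B36161

CSS red is rgb(255, 0, 0).
Lerp each channel 20% toward 255:
  R: 255 + 0.2×(255−255) = 255 + 0 = 255 → 255
  G: 0 + 51 = 51 → 51
  B: 0 + 0.2×(255−0) = 0 + 51 = 51 → 51
After the tint: rgb(255, 51, 51) = #FF3333.
A 60% tone moves each channel 60% toward 128:
  R: 255 + 0.6×(128−255) = 255 − 76.2 = 178.8 → 179
  G: 51 + 0.6×(128−51) = 51 + 46.2 = 97.2 → 97
  B: 51 + 0.6×(128−51) = 51 + 46.2 = 97.2 → 97
rgb(179, 97, 97) = #B36161.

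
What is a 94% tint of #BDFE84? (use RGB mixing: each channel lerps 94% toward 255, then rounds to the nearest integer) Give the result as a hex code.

#BDFE84 is rgb(189, 254, 132).
Lerp each channel 94% toward 255:
  R: 189 + 0.94×(255−189) = 189 + 62.04 = 251.04 → 251
  G: 254 + 0.94 = 254.94 → 255
  B: 132 + 0.94×(255−132) = 132 + 115.62 = 247.62 → 248
rgb(251, 255, 248) = #FBFFF8.

#FBFFF8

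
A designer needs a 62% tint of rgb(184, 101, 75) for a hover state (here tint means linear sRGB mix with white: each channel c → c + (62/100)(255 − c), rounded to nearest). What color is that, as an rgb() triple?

rgb(228, 196, 187)

Per channel, c → c + 0.62(255 − c):
  R: 184 + 44.02 = 228.02 → 228
  G: 101 + 95.48 = 196.48 → 196
  B: 75 + 111.6 = 186.6 → 187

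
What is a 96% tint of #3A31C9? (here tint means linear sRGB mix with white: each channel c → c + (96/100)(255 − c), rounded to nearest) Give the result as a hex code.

#3A31C9 is rgb(58, 49, 201).
Per channel, c → c + 0.96(255 − c):
  R: 58 + 189.12 = 247.12 → 247
  G: 49 + 197.76 = 246.76 → 247
  B: 201 + 0.96×(255−201) = 201 + 51.84 = 252.84 → 253
rgb(247, 247, 253) = #F7F7FD.

#F7F7FD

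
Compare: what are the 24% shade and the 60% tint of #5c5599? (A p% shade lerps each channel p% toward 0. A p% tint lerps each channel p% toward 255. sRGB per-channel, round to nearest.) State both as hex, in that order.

#5c5599 is rgb(92, 85, 153).
24% shade:
  R: 92 + 0.24×(0−92) = 92 − 22.08 = 69.92 → 70
  G: 85 + 0.24×(0−85) = 85 − 20.4 = 64.6 → 65
  B: 153 + 0.24×(0−153) = 153 − 36.72 = 116.28 → 116
  → #464174
60% tint:
  R: 92 + 97.8 = 189.8 → 190
  G: 85 + 0.6×(255−85) = 85 + 102 = 187 → 187
  B: 153 + 0.6×(255−153) = 153 + 61.2 = 214.2 → 214
  → #bebbd6

#464174, #bebbd6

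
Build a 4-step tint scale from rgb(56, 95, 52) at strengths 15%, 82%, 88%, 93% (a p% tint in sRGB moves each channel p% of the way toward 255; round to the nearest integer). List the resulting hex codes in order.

15%: (56 + 29.85 = 85.85→86, 95 + 24 = 119→119, 52 + 30.45 = 82.45→82) → #567752
82%: (56 + 163.18 = 219.18→219, 95 + 131.2 = 226.2→226, 52 + 166.46 = 218.46→218) → #DBE2DA
88%: (56 + 175.12 = 231.12→231, 95 + 140.8 = 235.8→236, 52 + 178.64 = 230.64→231) → #E7ECE7
93%: (56 + 185.07 = 241.07→241, 95 + 148.8 = 243.8→244, 52 + 188.79 = 240.79→241) → #F1F4F1

#567752, #DBE2DA, #E7ECE7, #F1F4F1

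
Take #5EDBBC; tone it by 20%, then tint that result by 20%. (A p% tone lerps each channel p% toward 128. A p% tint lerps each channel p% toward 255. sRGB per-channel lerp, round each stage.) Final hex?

#84D4C0

#5EDBBC is rgb(94, 219, 188).
Lerp each channel 20% toward 128:
  R: 94 + 0.2×(128−94) = 94 + 6.8 = 100.8 → 101
  G: 219 − 18.2 = 200.8 → 201
  B: 188 − 12 = 176 → 176
After the tone: rgb(101, 201, 176) = #65C9B0.
Lerp each channel 20% toward 255:
  R: 101 + 30.8 = 131.8 → 132
  G: 201 + 0.2×(255−201) = 201 + 10.8 = 211.8 → 212
  B: 176 + 0.2×(255−176) = 176 + 15.8 = 191.8 → 192
rgb(132, 212, 192) = #84D4C0.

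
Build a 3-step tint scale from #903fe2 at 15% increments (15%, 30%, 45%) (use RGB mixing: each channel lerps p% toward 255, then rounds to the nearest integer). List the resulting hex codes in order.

#a15ce6, #b179eb, #c295ef

#903fe2 is rgb(144, 63, 226).
15%: (144 + 16.65 = 160.65→161, 63 + 28.8 = 91.8→92, 226 + 4.35 = 230.35→230) → #a15ce6
30%: (144 + 33.3 = 177.3→177, 63 + 57.6 = 120.6→121, 226 + 8.7 = 234.7→235) → #b179eb
45%: (144 + 49.95 = 193.95→194, 63 + 86.4 = 149.4→149, 226 + 13.05 = 239.05→239) → #c295ef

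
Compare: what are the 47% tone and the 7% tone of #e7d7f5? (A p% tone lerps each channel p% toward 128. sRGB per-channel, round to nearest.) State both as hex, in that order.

#e7d7f5 is rgb(231, 215, 245).
47% tone:
  R: 231 − 48.41 = 182.59 → 183
  G: 215 − 40.89 = 174.11 → 174
  B: 245 + 0.47×(128−245) = 245 − 54.99 = 190.01 → 190
  → #b7aebe
7% tone:
  R: 231 − 7.21 = 223.79 → 224
  G: 215 + 0.07×(128−215) = 215 − 6.09 = 208.91 → 209
  B: 245 + 0.07×(128−245) = 245 − 8.19 = 236.81 → 237
  → #e0d1ed

#b7aebe, #e0d1ed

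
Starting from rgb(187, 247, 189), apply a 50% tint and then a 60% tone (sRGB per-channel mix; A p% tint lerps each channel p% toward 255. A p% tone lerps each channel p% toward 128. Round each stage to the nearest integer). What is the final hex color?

#a5b1a6

Per channel, c → c + 0.5(255 − c):
  R: 187 + 0.5×(255−187) = 187 + 34 = 221 → 221
  G: 247 + 4 = 251 → 251
  B: 189 + 0.5×(255−189) = 189 + 33 = 222 → 222
After the tint: rgb(221, 251, 222) = #ddfbde.
Lerp each channel 60% toward 128:
  R: 221 − 55.8 = 165.2 → 165
  G: 251 − 73.8 = 177.2 → 177
  B: 222 + 0.6×(128−222) = 222 − 56.4 = 165.6 → 166
rgb(165, 177, 166) = #a5b1a6.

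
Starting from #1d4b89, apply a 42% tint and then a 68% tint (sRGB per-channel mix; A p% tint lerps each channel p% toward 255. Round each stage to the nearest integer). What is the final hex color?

#d5dee9

#1d4b89 is rgb(29, 75, 137).
A 42% tint moves each channel 42% toward 255:
  R: 29 + 94.92 = 123.92 → 124
  G: 75 + 75.6 = 150.6 → 151
  B: 137 + 0.42×(255−137) = 137 + 49.56 = 186.56 → 187
After the tint: rgb(124, 151, 187) = #7c97bb.
A 68% tint moves each channel 68% toward 255:
  R: 124 + 0.68×(255−124) = 124 + 89.08 = 213.08 → 213
  G: 151 + 0.68×(255−151) = 151 + 70.72 = 221.72 → 222
  B: 187 + 0.68×(255−187) = 187 + 46.24 = 233.24 → 233
rgb(213, 222, 233) = #d5dee9.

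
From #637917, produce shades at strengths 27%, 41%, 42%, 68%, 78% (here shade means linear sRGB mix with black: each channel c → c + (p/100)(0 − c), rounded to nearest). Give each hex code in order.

#637917 is rgb(99, 121, 23).
27%: (99 − 26.73 = 72.27→72, 121 − 32.67 = 88.33→88, 23 − 6.21 = 16.79→17) → #485811
41%: (99 − 40.59 = 58.41→58, 121 − 49.61 = 71.39→71, 23 − 9.43 = 13.57→14) → #3A470E
42%: (99 − 41.58 = 57.42→57, 121 − 50.82 = 70.18→70, 23 − 9.66 = 13.34→13) → #39460D
68%: (99 − 67.32 = 31.68→32, 121 − 82.28 = 38.72→39, 23 − 15.64 = 7.36→7) → #202707
78%: (99 − 77.22 = 21.78→22, 121 − 94.38 = 26.62→27, 23 − 17.94 = 5.06→5) → #161B05

#485811, #3A470E, #39460D, #202707, #161B05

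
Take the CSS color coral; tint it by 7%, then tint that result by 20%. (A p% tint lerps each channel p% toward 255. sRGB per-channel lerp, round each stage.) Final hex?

CSS coral is rgb(255, 127, 80).
A 7% tint moves each channel 7% toward 255:
  R: 255 + 0 = 255 → 255
  G: 127 + 8.96 = 135.96 → 136
  B: 80 + 12.25 = 92.25 → 92
After the tint: rgb(255, 136, 92) = #FF885C.
Per channel, c → c + 0.2(255 − c):
  R: 255 + 0.2×(255−255) = 255 + 0 = 255 → 255
  G: 136 + 0.2×(255−136) = 136 + 23.8 = 159.8 → 160
  B: 92 + 32.6 = 124.6 → 125
rgb(255, 160, 125) = #FFA07D.

#FFA07D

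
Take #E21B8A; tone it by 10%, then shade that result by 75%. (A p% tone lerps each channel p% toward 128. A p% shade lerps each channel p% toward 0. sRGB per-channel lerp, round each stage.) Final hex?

#360922

#E21B8A is rgb(226, 27, 138).
A 10% tone moves each channel 10% toward 128:
  R: 226 + 0.1×(128−226) = 226 − 9.8 = 216.2 → 216
  G: 27 + 0.1×(128−27) = 27 + 10.1 = 37.1 → 37
  B: 138 + 0.1×(128−138) = 138 − 1 = 137 → 137
After the tone: rgb(216, 37, 137) = #D82589.
A 75% shade moves each channel 75% toward 0:
  R: 216 − 162 = 54 → 54
  G: 37 − 27.75 = 9.25 → 9
  B: 137 − 102.75 = 34.25 → 34
rgb(54, 9, 34) = #360922.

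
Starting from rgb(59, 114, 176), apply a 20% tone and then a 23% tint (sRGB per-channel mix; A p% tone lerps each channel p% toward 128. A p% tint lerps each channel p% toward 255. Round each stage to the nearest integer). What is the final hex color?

Lerp each channel 20% toward 128:
  R: 59 + 13.8 = 72.8 → 73
  G: 114 + 0.2×(128−114) = 114 + 2.8 = 116.8 → 117
  B: 176 − 9.6 = 166.4 → 166
After the tone: rgb(73, 117, 166) = #4975A6.
A 23% tint moves each channel 23% toward 255:
  R: 73 + 41.86 = 114.86 → 115
  G: 117 + 0.23×(255−117) = 117 + 31.74 = 148.74 → 149
  B: 166 + 0.23×(255−166) = 166 + 20.47 = 186.47 → 186
rgb(115, 149, 186) = #7395BA.

#7395BA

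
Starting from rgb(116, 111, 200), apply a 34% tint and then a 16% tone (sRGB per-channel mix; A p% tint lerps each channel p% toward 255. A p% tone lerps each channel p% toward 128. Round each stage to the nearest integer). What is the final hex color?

Per channel, c → c + 0.34(255 − c):
  R: 116 + 47.26 = 163.26 → 163
  G: 111 + 0.34×(255−111) = 111 + 48.96 = 159.96 → 160
  B: 200 + 18.7 = 218.7 → 219
After the tint: rgb(163, 160, 219) = #A3A0DB.
Lerp each channel 16% toward 128:
  R: 163 + 0.16×(128−163) = 163 − 5.6 = 157.4 → 157
  G: 160 + 0.16×(128−160) = 160 − 5.12 = 154.88 → 155
  B: 219 − 14.56 = 204.44 → 204
rgb(157, 155, 204) = #9D9BCC.

#9D9BCC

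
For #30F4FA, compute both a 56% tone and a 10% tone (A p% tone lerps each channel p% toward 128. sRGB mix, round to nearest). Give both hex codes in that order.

#5DB3B6, #38E8EE

#30F4FA is rgb(48, 244, 250).
56% tone:
  R: 48 + 44.8 = 92.8 → 93
  G: 244 − 64.96 = 179.04 → 179
  B: 250 + 0.56×(128−250) = 250 − 68.32 = 181.68 → 182
  → #5DB3B6
10% tone:
  R: 48 + 8 = 56 → 56
  G: 244 + 0.1×(128−244) = 244 − 11.6 = 232.4 → 232
  B: 250 + 0.1×(128−250) = 250 − 12.2 = 237.8 → 238
  → #38E8EE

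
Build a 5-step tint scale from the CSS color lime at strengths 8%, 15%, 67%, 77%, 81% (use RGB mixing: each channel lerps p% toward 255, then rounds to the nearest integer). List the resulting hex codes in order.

#14ff14, #26ff26, #abffab, #c4ffc4, #cfffcf

CSS lime is rgb(0, 255, 0).
8%: (0 + 20.4 = 20.4→20, 255→255, 0 + 20.4 = 20.4→20) → #14ff14
15%: (0 + 38.25 = 38.25→38, 255→255, 0 + 38.25 = 38.25→38) → #26ff26
67%: (0 + 170.85 = 170.85→171, 255→255, 0 + 170.85 = 170.85→171) → #abffab
77%: (0 + 196.35 = 196.35→196, 255→255, 0 + 196.35 = 196.35→196) → #c4ffc4
81%: (0 + 206.55 = 206.55→207, 255→255, 0 + 206.55 = 206.55→207) → #cfffcf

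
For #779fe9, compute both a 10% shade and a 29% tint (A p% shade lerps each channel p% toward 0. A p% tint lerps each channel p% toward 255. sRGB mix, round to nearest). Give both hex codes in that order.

#779fe9 is rgb(119, 159, 233).
10% shade:
  R: 119 − 11.9 = 107.1 → 107
  G: 159 + 0.1×(0−159) = 159 − 15.9 = 143.1 → 143
  B: 233 − 23.3 = 209.7 → 210
  → #6b8fd2
29% tint:
  R: 119 + 39.44 = 158.44 → 158
  G: 159 + 0.29×(255−159) = 159 + 27.84 = 186.84 → 187
  B: 233 + 0.29×(255−233) = 233 + 6.38 = 239.38 → 239
  → #9ebbef

#6b8fd2, #9ebbef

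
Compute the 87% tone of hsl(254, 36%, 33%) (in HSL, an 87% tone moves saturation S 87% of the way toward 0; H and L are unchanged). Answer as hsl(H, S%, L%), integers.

S moves 87% from 36 toward 0: 36 − 31.32 = 4.68 → 5.
H and L are unchanged.

hsl(254, 5%, 33%)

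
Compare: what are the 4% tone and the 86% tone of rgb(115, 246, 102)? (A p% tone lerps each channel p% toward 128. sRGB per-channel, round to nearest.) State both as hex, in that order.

4% tone:
  R: 115 + 0.04×(128−115) = 115 + 0.52 = 115.52 → 116
  G: 246 − 4.72 = 241.28 → 241
  B: 102 + 0.04×(128−102) = 102 + 1.04 = 103.04 → 103
  → #74F167
86% tone:
  R: 115 + 0.86×(128−115) = 115 + 11.18 = 126.18 → 126
  G: 246 + 0.86×(128−246) = 246 − 101.48 = 144.52 → 145
  B: 102 + 0.86×(128−102) = 102 + 22.36 = 124.36 → 124
  → #7E917C

#74F167, #7E917C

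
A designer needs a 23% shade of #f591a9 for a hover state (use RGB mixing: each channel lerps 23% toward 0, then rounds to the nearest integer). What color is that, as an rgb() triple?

rgb(189, 112, 130)

#f591a9 is rgb(245, 145, 169).
Lerp each channel 23% toward 0:
  R: 245 + 0.23×(0−245) = 245 − 56.35 = 188.65 → 189
  G: 145 − 33.35 = 111.65 → 112
  B: 169 − 38.87 = 130.13 → 130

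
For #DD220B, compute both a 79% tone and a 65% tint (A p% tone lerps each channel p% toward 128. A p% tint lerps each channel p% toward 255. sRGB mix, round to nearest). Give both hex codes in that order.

#946C67, #F3B2AA

#DD220B is rgb(221, 34, 11).
79% tone:
  R: 221 − 73.47 = 147.53 → 148
  G: 34 + 74.26 = 108.26 → 108
  B: 11 + 0.79×(128−11) = 11 + 92.43 = 103.43 → 103
  → #946C67
65% tint:
  R: 221 + 0.65×(255−221) = 221 + 22.1 = 243.1 → 243
  G: 34 + 143.65 = 177.65 → 178
  B: 11 + 0.65×(255−11) = 11 + 158.6 = 169.6 → 170
  → #F3B2AA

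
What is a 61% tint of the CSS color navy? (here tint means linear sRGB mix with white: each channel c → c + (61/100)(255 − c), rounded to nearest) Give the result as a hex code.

CSS navy is rgb(0, 0, 128).
Lerp each channel 61% toward 255:
  R: 0 + 0.61×(255−0) = 0 + 155.55 = 155.55 → 156
  G: 0 + 0.61×(255−0) = 0 + 155.55 = 155.55 → 156
  B: 128 + 0.61×(255−128) = 128 + 77.47 = 205.47 → 205
rgb(156, 156, 205) = #9c9ccd.

#9c9ccd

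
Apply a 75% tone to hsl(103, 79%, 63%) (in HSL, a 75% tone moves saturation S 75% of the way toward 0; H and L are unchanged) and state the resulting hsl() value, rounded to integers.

hsl(103, 20%, 63%)

S moves 75% from 79 toward 0: 79 − 59.25 = 19.75 → 20.
H and L are unchanged.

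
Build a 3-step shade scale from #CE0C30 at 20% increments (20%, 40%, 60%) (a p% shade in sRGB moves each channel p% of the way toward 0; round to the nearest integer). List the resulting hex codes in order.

#CE0C30 is rgb(206, 12, 48).
20%: (206 − 41.2 = 164.8→165, 12 − 2.4 = 9.6→10, 48 − 9.6 = 38.4→38) → #A50A26
40%: (206 − 82.4 = 123.6→124, 12 − 4.8 = 7.2→7, 48 − 19.2 = 28.8→29) → #7C071D
60%: (206 − 123.6 = 82.4→82, 12 − 7.2 = 4.8→5, 48 − 28.8 = 19.2→19) → #520513

#A50A26, #7C071D, #520513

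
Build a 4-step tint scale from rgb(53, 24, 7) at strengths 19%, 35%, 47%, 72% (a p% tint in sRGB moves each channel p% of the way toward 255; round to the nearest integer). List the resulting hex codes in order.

#5b4436, #7c695e, #94857c, #c6beba

19%: (53 + 38.38 = 91.38→91, 24 + 43.89 = 67.89→68, 7 + 47.12 = 54.12→54) → #5b4436
35%: (53 + 70.7 = 123.7→124, 24 + 80.85 = 104.85→105, 7 + 86.8 = 93.8→94) → #7c695e
47%: (53 + 94.94 = 147.94→148, 24 + 108.57 = 132.57→133, 7 + 116.56 = 123.56→124) → #94857c
72%: (53 + 145.44 = 198.44→198, 24 + 166.32 = 190.32→190, 7 + 178.56 = 185.56→186) → #c6beba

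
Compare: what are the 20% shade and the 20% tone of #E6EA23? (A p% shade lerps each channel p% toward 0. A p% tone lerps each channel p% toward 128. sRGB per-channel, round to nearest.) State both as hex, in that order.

#E6EA23 is rgb(230, 234, 35).
20% shade:
  R: 230 + 0.2×(0−230) = 230 − 46 = 184 → 184
  G: 234 − 46.8 = 187.2 → 187
  B: 35 + 0.2×(0−35) = 35 − 7 = 28 → 28
  → #B8BB1C
20% tone:
  R: 230 + 0.2×(128−230) = 230 − 20.4 = 209.6 → 210
  G: 234 + 0.2×(128−234) = 234 − 21.2 = 212.8 → 213
  B: 35 + 18.6 = 53.6 → 54
  → #D2D536

#B8BB1C, #D2D536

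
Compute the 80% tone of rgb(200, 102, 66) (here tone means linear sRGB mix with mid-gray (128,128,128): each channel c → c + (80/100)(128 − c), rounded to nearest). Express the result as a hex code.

#8E7B74

Lerp each channel 80% toward 128:
  R: 200 − 57.6 = 142.4 → 142
  G: 102 + 20.8 = 122.8 → 123
  B: 66 + 0.8×(128−66) = 66 + 49.6 = 115.6 → 116
rgb(142, 123, 116) = #8E7B74.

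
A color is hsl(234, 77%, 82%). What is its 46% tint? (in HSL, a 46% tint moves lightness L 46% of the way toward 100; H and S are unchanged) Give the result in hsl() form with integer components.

hsl(234, 77%, 90%)

L moves 46% from 82 toward 100: 82 + 8.28 = 90.28 → 90.
H and S are unchanged.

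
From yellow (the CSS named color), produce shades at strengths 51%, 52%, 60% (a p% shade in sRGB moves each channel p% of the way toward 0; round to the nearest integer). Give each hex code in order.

#7D7D00, #7A7A00, #666600

CSS yellow is rgb(255, 255, 0).
51%: (255 − 130.05 = 124.95→125, 255 − 130.05 = 124.95→125, 0→0) → #7D7D00
52%: (255 − 132.6 = 122.4→122, 255 − 132.6 = 122.4→122, 0→0) → #7A7A00
60%: (255 − 153 = 102→102, 255 − 153 = 102→102, 0→0) → #666600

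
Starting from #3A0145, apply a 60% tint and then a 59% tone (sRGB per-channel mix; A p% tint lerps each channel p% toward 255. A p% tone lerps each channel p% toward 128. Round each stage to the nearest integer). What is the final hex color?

#3A0145 is rgb(58, 1, 69).
A 60% tint moves each channel 60% toward 255:
  R: 58 + 0.6×(255−58) = 58 + 118.2 = 176.2 → 176
  G: 1 + 152.4 = 153.4 → 153
  B: 69 + 111.6 = 180.6 → 181
After the tint: rgb(176, 153, 181) = #B099B5.
Per channel, c → c + 0.59(128 − c):
  R: 176 − 28.32 = 147.68 → 148
  G: 153 + 0.59×(128−153) = 153 − 14.75 = 138.25 → 138
  B: 181 + 0.59×(128−181) = 181 − 31.27 = 149.73 → 150
rgb(148, 138, 150) = #948A96.

#948A96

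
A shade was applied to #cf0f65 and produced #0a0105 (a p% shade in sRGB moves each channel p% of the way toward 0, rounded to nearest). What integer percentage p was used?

95%

#cf0f65 is rgb(207, 15, 101); #0a0105 is rgb(10, 1, 5).
On the R channel (widest range): 10 ≈ 207 + (p/100)(0 − 207), so p ≈ 100×(10 − 207)/(0 − 207) = -19700/-207 = 95.17.
p = 95 reproduces all three channels after rounding.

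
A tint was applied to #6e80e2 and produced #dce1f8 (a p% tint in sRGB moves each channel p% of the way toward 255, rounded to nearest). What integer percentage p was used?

76%

#6e80e2 is rgb(110, 128, 226); #dce1f8 is rgb(220, 225, 248).
On the R channel (widest range): 220 ≈ 110 + (p/100)(255 − 110), so p ≈ 100×(220 − 110)/(255 − 110) = 11000/145 = 75.86.
p = 76 reproduces all three channels after rounding.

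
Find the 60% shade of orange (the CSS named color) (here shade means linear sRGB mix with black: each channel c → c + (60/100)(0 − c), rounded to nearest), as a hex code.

#664200

CSS orange is rgb(255, 165, 0).
Lerp each channel 60% toward 0:
  R: 255 + 0.6×(0−255) = 255 − 153 = 102 → 102
  G: 165 − 99 = 66 → 66
  B: 0 + 0 = 0 → 0
rgb(102, 66, 0) = #664200.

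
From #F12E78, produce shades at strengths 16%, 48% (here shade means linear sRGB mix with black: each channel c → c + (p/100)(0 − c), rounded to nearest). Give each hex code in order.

#F12E78 is rgb(241, 46, 120).
16%: (241 − 38.56 = 202.44→202, 46 − 7.36 = 38.64→39, 120 − 19.2 = 100.8→101) → #CA2765
48%: (241 − 115.68 = 125.32→125, 46 − 22.08 = 23.92→24, 120 − 57.6 = 62.4→62) → #7D183E

#CA2765, #7D183E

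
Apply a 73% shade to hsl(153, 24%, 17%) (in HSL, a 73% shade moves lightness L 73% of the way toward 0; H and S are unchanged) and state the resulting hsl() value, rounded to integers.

hsl(153, 24%, 5%)

L moves 73% from 17 toward 0: 17 − 12.41 = 4.59 → 5.
H and S are unchanged.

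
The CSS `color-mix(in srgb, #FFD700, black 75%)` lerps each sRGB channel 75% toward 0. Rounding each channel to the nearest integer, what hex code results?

#403600

#FFD700 is rgb(255, 215, 0).
A 75% shade moves each channel 75% toward 0:
  R: 255 + 0.75×(0−255) = 255 − 191.25 = 63.75 → 64
  G: 215 + 0.75×(0−215) = 215 − 161.25 = 53.75 → 54
  B: 0 + 0 = 0 → 0
rgb(64, 54, 0) = #403600.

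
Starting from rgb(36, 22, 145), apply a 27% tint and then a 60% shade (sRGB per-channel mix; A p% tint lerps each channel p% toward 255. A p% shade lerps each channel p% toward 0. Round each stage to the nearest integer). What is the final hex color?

#262246

A 27% tint moves each channel 27% toward 255:
  R: 36 + 59.13 = 95.13 → 95
  G: 22 + 62.91 = 84.91 → 85
  B: 145 + 0.27×(255−145) = 145 + 29.7 = 174.7 → 175
After the tint: rgb(95, 85, 175) = #5f55af.
Per channel, c → c + 0.6(0 − c):
  R: 95 + 0.6×(0−95) = 95 − 57 = 38 → 38
  G: 85 + 0.6×(0−85) = 85 − 51 = 34 → 34
  B: 175 + 0.6×(0−175) = 175 − 105 = 70 → 70
rgb(38, 34, 70) = #262246.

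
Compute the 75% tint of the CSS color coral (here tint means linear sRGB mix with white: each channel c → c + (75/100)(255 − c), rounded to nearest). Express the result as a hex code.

CSS coral is rgb(255, 127, 80).
A 75% tint moves each channel 75% toward 255:
  R: 255 + 0.75×(255−255) = 255 + 0 = 255 → 255
  G: 127 + 0.75×(255−127) = 127 + 96 = 223 → 223
  B: 80 + 0.75×(255−80) = 80 + 131.25 = 211.25 → 211
rgb(255, 223, 211) = #FFDFD3.

#FFDFD3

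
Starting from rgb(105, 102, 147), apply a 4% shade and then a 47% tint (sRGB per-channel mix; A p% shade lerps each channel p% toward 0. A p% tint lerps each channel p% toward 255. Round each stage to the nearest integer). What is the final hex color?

#ADACC3

Per channel, c → c + 0.04(0 − c):
  R: 105 + 0.04×(0−105) = 105 − 4.2 = 100.8 → 101
  G: 102 + 0.04×(0−102) = 102 − 4.08 = 97.92 → 98
  B: 147 + 0.04×(0−147) = 147 − 5.88 = 141.12 → 141
After the shade: rgb(101, 98, 141) = #65628D.
A 47% tint moves each channel 47% toward 255:
  R: 101 + 72.38 = 173.38 → 173
  G: 98 + 73.79 = 171.79 → 172
  B: 141 + 0.47×(255−141) = 141 + 53.58 = 194.58 → 195
rgb(173, 172, 195) = #ADACC3.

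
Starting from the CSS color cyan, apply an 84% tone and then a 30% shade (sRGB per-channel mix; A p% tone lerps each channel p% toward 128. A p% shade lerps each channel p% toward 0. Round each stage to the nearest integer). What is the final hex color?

#4C6868

CSS cyan is rgb(0, 255, 255).
Lerp each channel 84% toward 128:
  R: 0 + 107.52 = 107.52 → 108
  G: 255 + 0.84×(128−255) = 255 − 106.68 = 148.32 → 148
  B: 255 + 0.84×(128−255) = 255 − 106.68 = 148.32 → 148
After the tone: rgb(108, 148, 148) = #6C9494.
Per channel, c → c + 0.3(0 − c):
  R: 108 + 0.3×(0−108) = 108 − 32.4 = 75.6 → 76
  G: 148 + 0.3×(0−148) = 148 − 44.4 = 103.6 → 104
  B: 148 − 44.4 = 103.6 → 104
rgb(76, 104, 104) = #4C6868.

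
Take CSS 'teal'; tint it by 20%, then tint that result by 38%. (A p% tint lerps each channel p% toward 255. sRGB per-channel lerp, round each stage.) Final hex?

CSS teal is rgb(0, 128, 128).
Lerp each channel 20% toward 255:
  R: 0 + 51 = 51 → 51
  G: 128 + 0.2×(255−128) = 128 + 25.4 = 153.4 → 153
  B: 128 + 0.2×(255−128) = 128 + 25.4 = 153.4 → 153
After the tint: rgb(51, 153, 153) = #339999.
Per channel, c → c + 0.38(255 − c):
  R: 51 + 77.52 = 128.52 → 129
  G: 153 + 0.38×(255−153) = 153 + 38.76 = 191.76 → 192
  B: 153 + 38.76 = 191.76 → 192
rgb(129, 192, 192) = #81C0C0.

#81C0C0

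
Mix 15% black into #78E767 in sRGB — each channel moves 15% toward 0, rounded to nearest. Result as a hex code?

#78E767 is rgb(120, 231, 103).
Per channel, c → c + 0.15(0 − c):
  R: 120 + 0.15×(0−120) = 120 − 18 = 102 → 102
  G: 231 + 0.15×(0−231) = 231 − 34.65 = 196.35 → 196
  B: 103 + 0.15×(0−103) = 103 − 15.45 = 87.55 → 88
rgb(102, 196, 88) = #66C458.

#66C458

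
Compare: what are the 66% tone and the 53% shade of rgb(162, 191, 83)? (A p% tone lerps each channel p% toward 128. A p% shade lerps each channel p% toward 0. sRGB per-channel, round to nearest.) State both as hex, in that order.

66% tone:
  R: 162 − 22.44 = 139.56 → 140
  G: 191 + 0.66×(128−191) = 191 − 41.58 = 149.42 → 149
  B: 83 + 0.66×(128−83) = 83 + 29.7 = 112.7 → 113
  → #8c9571
53% shade:
  R: 162 − 85.86 = 76.14 → 76
  G: 191 + 0.53×(0−191) = 191 − 101.23 = 89.77 → 90
  B: 83 + 0.53×(0−83) = 83 − 43.99 = 39.01 → 39
  → #4c5a27

#8c9571, #4c5a27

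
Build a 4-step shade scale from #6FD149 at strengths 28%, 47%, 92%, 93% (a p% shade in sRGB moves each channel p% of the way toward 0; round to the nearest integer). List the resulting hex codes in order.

#6FD149 is rgb(111, 209, 73).
28%: (111 − 31.08 = 79.92→80, 209 − 58.52 = 150.48→150, 73 − 20.44 = 52.56→53) → #509635
47%: (111 − 52.17 = 58.83→59, 209 − 98.23 = 110.77→111, 73 − 34.31 = 38.69→39) → #3B6F27
92%: (111 − 102.12 = 8.88→9, 209 − 192.28 = 16.72→17, 73 − 67.16 = 5.84→6) → #091106
93%: (111 − 103.23 = 7.77→8, 209 − 194.37 = 14.63→15, 73 − 67.89 = 5.11→5) → #080F05

#509635, #3B6F27, #091106, #080F05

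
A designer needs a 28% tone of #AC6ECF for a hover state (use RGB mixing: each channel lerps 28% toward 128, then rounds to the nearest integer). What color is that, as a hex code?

#AC6ECF is rgb(172, 110, 207).
Per channel, c → c + 0.28(128 − c):
  R: 172 + 0.28×(128−172) = 172 − 12.32 = 159.68 → 160
  G: 110 + 5.04 = 115.04 → 115
  B: 207 − 22.12 = 184.88 → 185
rgb(160, 115, 185) = #A073B9.

#A073B9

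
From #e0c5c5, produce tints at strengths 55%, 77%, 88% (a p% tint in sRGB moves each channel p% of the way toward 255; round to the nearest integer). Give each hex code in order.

#e0c5c5 is rgb(224, 197, 197).
55%: (224 + 17.05 = 241.05→241, 197 + 31.9 = 228.9→229, 197 + 31.9 = 228.9→229) → #f1e5e5
77%: (224 + 23.87 = 247.87→248, 197 + 44.66 = 241.66→242, 197 + 44.66 = 241.66→242) → #f8f2f2
88%: (224 + 27.28 = 251.28→251, 197 + 51.04 = 248.04→248, 197 + 51.04 = 248.04→248) → #fbf8f8

#f1e5e5, #f8f2f2, #fbf8f8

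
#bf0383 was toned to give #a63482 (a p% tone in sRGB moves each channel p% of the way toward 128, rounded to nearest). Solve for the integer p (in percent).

#bf0383 is rgb(191, 3, 131); #a63482 is rgb(166, 52, 130).
On the G channel (widest range): 52 ≈ 3 + (p/100)(128 − 3), so p ≈ 100×(52 − 3)/(128 − 3) = 4900/125 = 39.20.
p = 39 reproduces all three channels after rounding.

39%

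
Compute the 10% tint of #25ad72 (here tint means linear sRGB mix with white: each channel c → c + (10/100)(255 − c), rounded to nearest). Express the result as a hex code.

#3bb580

#25ad72 is rgb(37, 173, 114).
A 10% tint moves each channel 10% toward 255:
  R: 37 + 0.1×(255−37) = 37 + 21.8 = 58.8 → 59
  G: 173 + 0.1×(255−173) = 173 + 8.2 = 181.2 → 181
  B: 114 + 0.1×(255−114) = 114 + 14.1 = 128.1 → 128
rgb(59, 181, 128) = #3bb580.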